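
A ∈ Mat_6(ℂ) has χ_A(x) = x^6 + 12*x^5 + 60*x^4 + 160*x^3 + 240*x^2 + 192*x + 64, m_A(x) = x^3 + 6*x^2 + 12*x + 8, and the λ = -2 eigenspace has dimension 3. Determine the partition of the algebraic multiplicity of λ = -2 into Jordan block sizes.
Block sizes for λ = -2: [3, 2, 1]

Step 1 — from the characteristic polynomial, algebraic multiplicity of λ = -2 is 6. From dim ker(A − (-2)·I) = 3, there are exactly 3 Jordan blocks for λ = -2.
Step 2 — from the minimal polynomial, the factor (x + 2)^3 tells us the largest block for λ = -2 has size 3.
Step 3 — with total size 6, 3 blocks, and largest block 3, the block sizes (in nonincreasing order) are [3, 2, 1].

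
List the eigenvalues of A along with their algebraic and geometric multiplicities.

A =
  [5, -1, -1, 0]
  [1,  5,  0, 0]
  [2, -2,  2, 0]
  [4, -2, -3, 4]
λ = 4: alg = 4, geom = 2

Step 1 — factor the characteristic polynomial to read off the algebraic multiplicities:
  χ_A(x) = (x - 4)^4

Step 2 — compute geometric multiplicities via the rank-nullity identity g(λ) = n − rank(A − λI):
  rank(A − (4)·I) = 2, so dim ker(A − (4)·I) = n − 2 = 2

Summary:
  λ = 4: algebraic multiplicity = 4, geometric multiplicity = 2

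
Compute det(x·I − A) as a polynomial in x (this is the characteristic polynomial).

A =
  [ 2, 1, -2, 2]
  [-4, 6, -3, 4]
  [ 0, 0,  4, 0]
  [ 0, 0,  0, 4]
x^4 - 16*x^3 + 96*x^2 - 256*x + 256

Expanding det(x·I − A) (e.g. by cofactor expansion or by noting that A is similar to its Jordan form J, which has the same characteristic polynomial as A) gives
  χ_A(x) = x^4 - 16*x^3 + 96*x^2 - 256*x + 256
which factors as (x - 4)^4. The eigenvalues (with algebraic multiplicities) are λ = 4 with multiplicity 4.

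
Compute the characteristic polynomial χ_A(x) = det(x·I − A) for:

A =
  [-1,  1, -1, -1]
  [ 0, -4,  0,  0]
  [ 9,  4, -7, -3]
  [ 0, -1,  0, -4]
x^4 + 16*x^3 + 96*x^2 + 256*x + 256

Expanding det(x·I − A) (e.g. by cofactor expansion or by noting that A is similar to its Jordan form J, which has the same characteristic polynomial as A) gives
  χ_A(x) = x^4 + 16*x^3 + 96*x^2 + 256*x + 256
which factors as (x + 4)^4. The eigenvalues (with algebraic multiplicities) are λ = -4 with multiplicity 4.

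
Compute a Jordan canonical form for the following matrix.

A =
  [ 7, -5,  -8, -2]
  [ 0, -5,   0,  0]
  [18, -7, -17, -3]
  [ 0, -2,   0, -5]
J_2(-5) ⊕ J_2(-5)

The characteristic polynomial is
  det(x·I − A) = x^4 + 20*x^3 + 150*x^2 + 500*x + 625 = (x + 5)^4

Eigenvalues and multiplicities (the geometric multiplicity of λ is n − rank(A − λI), which equals the number of Jordan blocks for λ):
  λ = -5: algebraic multiplicity = 4, geometric multiplicity = 2

Determining the block sizes for each eigenvalue:
  λ = -5: with am = 4 and gm = 2, the partition is not yet determined (e.g. several partitions of 4 into 2 parts exist). Let N = A − (-5)·I. Computing rank(N^1) = 2, rank(N^2) = 0; the number of blocks of size ≥ j is rank(N^{j−1}) − rank(N^j), giving [2, 2]. So we have 2 block(s) of size 2 → block sizes [2, 2]

Assembling the blocks gives a Jordan form
J =
  [-5,  1,  0,  0]
  [ 0, -5,  0,  0]
  [ 0,  0, -5,  1]
  [ 0,  0,  0, -5]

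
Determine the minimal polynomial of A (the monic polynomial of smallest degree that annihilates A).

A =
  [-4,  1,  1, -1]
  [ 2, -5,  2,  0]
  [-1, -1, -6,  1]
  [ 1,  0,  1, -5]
x^3 + 15*x^2 + 75*x + 125

The characteristic polynomial is χ_A(x) = (x + 5)^4, so the eigenvalues are known. The minimal polynomial is
  m_A(x) = Π_λ (x − λ)^{k_λ}
where k_λ is the size of the *largest* Jordan block for λ (equivalently, the smallest k with (A − λI)^k v = 0 for every generalised eigenvector v of λ).

  λ = -5: largest Jordan block has size 3, contributing (x + 5)^3

So m_A(x) = (x + 5)^3 = x^3 + 15*x^2 + 75*x + 125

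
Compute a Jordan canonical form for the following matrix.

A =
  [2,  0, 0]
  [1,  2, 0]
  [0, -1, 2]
J_3(2)

The characteristic polynomial is
  det(x·I − A) = x^3 - 6*x^2 + 12*x - 8 = (x - 2)^3

Eigenvalues and multiplicities (the geometric multiplicity of λ is n − rank(A − λI), which equals the number of Jordan blocks for λ):
  λ = 2: algebraic multiplicity = 3, geometric multiplicity = 1

Determining the block sizes for each eigenvalue:
  λ = 2: one block (gm = 1), so the single block has size am = 3 → block sizes [3]

Assembling the blocks gives a Jordan form
J =
  [2, 1, 0]
  [0, 2, 1]
  [0, 0, 2]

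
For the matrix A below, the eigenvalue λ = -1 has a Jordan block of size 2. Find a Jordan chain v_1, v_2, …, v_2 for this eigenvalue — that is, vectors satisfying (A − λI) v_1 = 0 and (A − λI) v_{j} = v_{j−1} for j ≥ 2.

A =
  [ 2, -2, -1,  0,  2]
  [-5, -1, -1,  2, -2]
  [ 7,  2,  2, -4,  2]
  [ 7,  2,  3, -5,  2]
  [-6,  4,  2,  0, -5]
A Jordan chain for λ = -1 of length 2:
v_1 = (5, -5, 5, 5, -10)ᵀ
v_2 = (1, -1, 0, 0, 0)ᵀ

Let N = A − (-1)·I. We want v_2 with N^2 v_2 = 0 but N^1 v_2 ≠ 0; then v_{j-1} := N · v_j for j = 2, …, 2.

Pick v_2 = (1, -1, 0, 0, 0)ᵀ.
Then v_1 = N · v_2 = (5, -5, 5, 5, -10)ᵀ.

Sanity check: (A − (-1)·I) v_1 = (0, 0, 0, 0, 0)ᵀ = 0. ✓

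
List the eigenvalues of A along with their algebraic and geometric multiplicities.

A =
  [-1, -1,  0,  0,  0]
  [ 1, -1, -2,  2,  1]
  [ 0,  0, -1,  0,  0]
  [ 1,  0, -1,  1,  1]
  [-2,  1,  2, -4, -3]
λ = -1: alg = 5, geom = 2

Step 1 — factor the characteristic polynomial to read off the algebraic multiplicities:
  χ_A(x) = (x + 1)^5

Step 2 — compute geometric multiplicities via the rank-nullity identity g(λ) = n − rank(A − λI):
  rank(A − (-1)·I) = 3, so dim ker(A − (-1)·I) = n − 3 = 2

Summary:
  λ = -1: algebraic multiplicity = 5, geometric multiplicity = 2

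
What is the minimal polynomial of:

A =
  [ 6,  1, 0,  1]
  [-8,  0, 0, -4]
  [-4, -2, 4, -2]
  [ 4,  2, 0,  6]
x^2 - 8*x + 16

The characteristic polynomial is χ_A(x) = (x - 4)^4, so the eigenvalues are known. The minimal polynomial is
  m_A(x) = Π_λ (x − λ)^{k_λ}
where k_λ is the size of the *largest* Jordan block for λ (equivalently, the smallest k with (A − λI)^k v = 0 for every generalised eigenvector v of λ).

  λ = 4: largest Jordan block has size 2, contributing (x − 4)^2

So m_A(x) = (x - 4)^2 = x^2 - 8*x + 16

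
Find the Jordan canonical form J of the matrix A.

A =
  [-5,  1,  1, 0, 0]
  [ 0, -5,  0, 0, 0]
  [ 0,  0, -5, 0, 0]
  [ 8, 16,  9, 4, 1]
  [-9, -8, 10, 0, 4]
J_2(-5) ⊕ J_1(-5) ⊕ J_2(4)

The characteristic polynomial is
  det(x·I − A) = x^5 + 7*x^4 - 29*x^3 - 235*x^2 + 200*x + 2000 = (x - 4)^2*(x + 5)^3

Eigenvalues and multiplicities (the geometric multiplicity of λ is n − rank(A − λI), which equals the number of Jordan blocks for λ):
  λ = -5: algebraic multiplicity = 3, geometric multiplicity = 2
  λ = 4: algebraic multiplicity = 2, geometric multiplicity = 1

Determining the block sizes for each eigenvalue:
  λ = -5: 2 blocks summing to 3 forces exactly one block of size 2 and the rest size 1 → block sizes [2, 1]
  λ = 4: one block (gm = 1), so the single block has size am = 2 → block sizes [2]

Assembling the blocks gives a Jordan form
J =
  [-5,  1,  0, 0, 0]
  [ 0, -5,  0, 0, 0]
  [ 0,  0, -5, 0, 0]
  [ 0,  0,  0, 4, 1]
  [ 0,  0,  0, 0, 4]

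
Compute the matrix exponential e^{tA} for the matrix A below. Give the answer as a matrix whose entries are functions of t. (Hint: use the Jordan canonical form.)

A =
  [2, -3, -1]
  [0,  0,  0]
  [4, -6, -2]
e^{tA} =
  [2*t + 1, -3*t, -t]
  [0, 1, 0]
  [4*t, -6*t, 1 - 2*t]

Strategy: write A = P · J · P⁻¹ where J is a Jordan canonical form, so e^{tA} = P · e^{tJ} · P⁻¹, and e^{tJ} can be computed block-by-block.

A has Jordan form
J =
  [0, 1, 0]
  [0, 0, 0]
  [0, 0, 0]
(up to reordering of blocks).

Per-block formulas:
  For a 1×1 block at λ = 0: exp(t · [0]) = [e^(0t)].
  For a 2×2 Jordan block J_2(0): exp(t · J_2(0)) = e^(0t)·(I + t·N), where N is the 2×2 nilpotent shift.

After assembling e^{tJ} and conjugating by P, we get:

e^{tA} =
  [2*t + 1, -3*t, -t]
  [0, 1, 0]
  [4*t, -6*t, 1 - 2*t]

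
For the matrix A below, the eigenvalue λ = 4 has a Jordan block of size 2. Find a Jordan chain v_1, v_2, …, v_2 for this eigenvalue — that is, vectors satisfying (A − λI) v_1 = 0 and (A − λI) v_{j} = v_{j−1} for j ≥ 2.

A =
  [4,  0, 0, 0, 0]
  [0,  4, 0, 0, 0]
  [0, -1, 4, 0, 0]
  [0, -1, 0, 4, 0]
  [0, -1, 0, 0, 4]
A Jordan chain for λ = 4 of length 2:
v_1 = (0, 0, -1, -1, -1)ᵀ
v_2 = (0, 1, 0, 0, 0)ᵀ

Let N = A − (4)·I. We want v_2 with N^2 v_2 = 0 but N^1 v_2 ≠ 0; then v_{j-1} := N · v_j for j = 2, …, 2.

Pick v_2 = (0, 1, 0, 0, 0)ᵀ.
Then v_1 = N · v_2 = (0, 0, -1, -1, -1)ᵀ.

Sanity check: (A − (4)·I) v_1 = (0, 0, 0, 0, 0)ᵀ = 0. ✓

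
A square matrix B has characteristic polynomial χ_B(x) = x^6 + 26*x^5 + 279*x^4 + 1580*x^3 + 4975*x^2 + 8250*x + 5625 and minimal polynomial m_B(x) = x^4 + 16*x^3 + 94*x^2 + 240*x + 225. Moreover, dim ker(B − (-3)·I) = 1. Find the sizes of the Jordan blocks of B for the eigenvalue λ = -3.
Block sizes for λ = -3: [2]

Step 1 — from the characteristic polynomial, algebraic multiplicity of λ = -3 is 2. From dim ker(B − (-3)·I) = 1, there are exactly 1 Jordan blocks for λ = -3.
Step 2 — from the minimal polynomial, the factor (x + 3)^2 tells us the largest block for λ = -3 has size 2.
Step 3 — with total size 2, 1 blocks, and largest block 2, the block sizes (in nonincreasing order) are [2].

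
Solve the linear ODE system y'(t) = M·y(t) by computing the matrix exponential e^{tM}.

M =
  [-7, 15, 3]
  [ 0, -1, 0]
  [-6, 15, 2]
e^{tM} =
  [-exp(-t) + 2*exp(-4*t), 5*exp(-t) - 5*exp(-4*t), exp(-t) - exp(-4*t)]
  [0, exp(-t), 0]
  [-2*exp(-t) + 2*exp(-4*t), 5*exp(-t) - 5*exp(-4*t), 2*exp(-t) - exp(-4*t)]

Strategy: write M = P · J · P⁻¹ where J is a Jordan canonical form, so e^{tM} = P · e^{tJ} · P⁻¹, and e^{tJ} can be computed block-by-block.

M has Jordan form
J =
  [-4,  0,  0]
  [ 0, -1,  0]
  [ 0,  0, -1]
(up to reordering of blocks).

Per-block formulas:
  For a 1×1 block at λ = -1: exp(t · [-1]) = [e^(-1t)].
  For a 1×1 block at λ = -4: exp(t · [-4]) = [e^(-4t)].

After assembling e^{tJ} and conjugating by P, we get:

e^{tM} =
  [-exp(-t) + 2*exp(-4*t), 5*exp(-t) - 5*exp(-4*t), exp(-t) - exp(-4*t)]
  [0, exp(-t), 0]
  [-2*exp(-t) + 2*exp(-4*t), 5*exp(-t) - 5*exp(-4*t), 2*exp(-t) - exp(-4*t)]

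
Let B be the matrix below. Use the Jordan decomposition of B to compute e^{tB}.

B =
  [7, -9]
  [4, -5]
e^{tB} =
  [6*t*exp(t) + exp(t), -9*t*exp(t)]
  [4*t*exp(t), -6*t*exp(t) + exp(t)]

Strategy: write B = P · J · P⁻¹ where J is a Jordan canonical form, so e^{tB} = P · e^{tJ} · P⁻¹, and e^{tJ} can be computed block-by-block.

B has Jordan form
J =
  [1, 1]
  [0, 1]
(up to reordering of blocks).

Per-block formulas:
  For a 2×2 Jordan block J_2(1): exp(t · J_2(1)) = e^(1t)·(I + t·N), where N is the 2×2 nilpotent shift.

After assembling e^{tJ} and conjugating by P, we get:

e^{tB} =
  [6*t*exp(t) + exp(t), -9*t*exp(t)]
  [4*t*exp(t), -6*t*exp(t) + exp(t)]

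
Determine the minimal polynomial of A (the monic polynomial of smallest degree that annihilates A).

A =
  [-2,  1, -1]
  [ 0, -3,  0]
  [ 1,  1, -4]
x^2 + 6*x + 9

The characteristic polynomial is χ_A(x) = (x + 3)^3, so the eigenvalues are known. The minimal polynomial is
  m_A(x) = Π_λ (x − λ)^{k_λ}
where k_λ is the size of the *largest* Jordan block for λ (equivalently, the smallest k with (A − λI)^k v = 0 for every generalised eigenvector v of λ).

  λ = -3: largest Jordan block has size 2, contributing (x + 3)^2

So m_A(x) = (x + 3)^2 = x^2 + 6*x + 9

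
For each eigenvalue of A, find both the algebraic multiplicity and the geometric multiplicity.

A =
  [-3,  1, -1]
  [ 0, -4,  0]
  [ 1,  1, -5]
λ = -4: alg = 3, geom = 2

Step 1 — factor the characteristic polynomial to read off the algebraic multiplicities:
  χ_A(x) = (x + 4)^3

Step 2 — compute geometric multiplicities via the rank-nullity identity g(λ) = n − rank(A − λI):
  rank(A − (-4)·I) = 1, so dim ker(A − (-4)·I) = n − 1 = 2

Summary:
  λ = -4: algebraic multiplicity = 3, geometric multiplicity = 2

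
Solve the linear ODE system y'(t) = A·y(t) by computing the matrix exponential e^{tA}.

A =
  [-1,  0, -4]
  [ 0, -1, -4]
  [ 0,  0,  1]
e^{tA} =
  [exp(-t), 0, -2*exp(t) + 2*exp(-t)]
  [0, exp(-t), -2*exp(t) + 2*exp(-t)]
  [0, 0, exp(t)]

Strategy: write A = P · J · P⁻¹ where J is a Jordan canonical form, so e^{tA} = P · e^{tJ} · P⁻¹, and e^{tJ} can be computed block-by-block.

A has Jordan form
J =
  [-1,  0, 0]
  [ 0, -1, 0]
  [ 0,  0, 1]
(up to reordering of blocks).

Per-block formulas:
  For a 1×1 block at λ = -1: exp(t · [-1]) = [e^(-1t)].
  For a 1×1 block at λ = 1: exp(t · [1]) = [e^(1t)].

After assembling e^{tJ} and conjugating by P, we get:

e^{tA} =
  [exp(-t), 0, -2*exp(t) + 2*exp(-t)]
  [0, exp(-t), -2*exp(t) + 2*exp(-t)]
  [0, 0, exp(t)]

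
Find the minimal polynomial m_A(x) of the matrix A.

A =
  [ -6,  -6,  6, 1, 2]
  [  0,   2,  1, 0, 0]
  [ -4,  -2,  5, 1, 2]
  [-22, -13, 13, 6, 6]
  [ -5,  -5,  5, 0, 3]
x^4 - 7*x^3 + 9*x^2 + 27*x - 54

The characteristic polynomial is χ_A(x) = (x - 3)^4*(x + 2), so the eigenvalues are known. The minimal polynomial is
  m_A(x) = Π_λ (x − λ)^{k_λ}
where k_λ is the size of the *largest* Jordan block for λ (equivalently, the smallest k with (A − λI)^k v = 0 for every generalised eigenvector v of λ).

  λ = -2: largest Jordan block has size 1, contributing (x + 2)
  λ = 3: largest Jordan block has size 3, contributing (x − 3)^3

So m_A(x) = (x - 3)^3*(x + 2) = x^4 - 7*x^3 + 9*x^2 + 27*x - 54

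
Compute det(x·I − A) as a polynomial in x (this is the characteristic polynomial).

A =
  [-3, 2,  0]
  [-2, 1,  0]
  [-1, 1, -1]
x^3 + 3*x^2 + 3*x + 1

Expanding det(x·I − A) (e.g. by cofactor expansion or by noting that A is similar to its Jordan form J, which has the same characteristic polynomial as A) gives
  χ_A(x) = x^3 + 3*x^2 + 3*x + 1
which factors as (x + 1)^3. The eigenvalues (with algebraic multiplicities) are λ = -1 with multiplicity 3.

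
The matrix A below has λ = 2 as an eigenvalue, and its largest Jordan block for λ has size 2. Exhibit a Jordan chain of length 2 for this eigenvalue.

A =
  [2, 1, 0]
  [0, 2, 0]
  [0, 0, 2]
A Jordan chain for λ = 2 of length 2:
v_1 = (1, 0, 0)ᵀ
v_2 = (0, 1, 0)ᵀ

Let N = A − (2)·I. We want v_2 with N^2 v_2 = 0 but N^1 v_2 ≠ 0; then v_{j-1} := N · v_j for j = 2, …, 2.

Pick v_2 = (0, 1, 0)ᵀ.
Then v_1 = N · v_2 = (1, 0, 0)ᵀ.

Sanity check: (A − (2)·I) v_1 = (0, 0, 0)ᵀ = 0. ✓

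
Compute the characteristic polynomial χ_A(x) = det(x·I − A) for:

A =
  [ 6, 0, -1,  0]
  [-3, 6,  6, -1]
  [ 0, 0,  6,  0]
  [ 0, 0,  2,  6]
x^4 - 24*x^3 + 216*x^2 - 864*x + 1296

Expanding det(x·I − A) (e.g. by cofactor expansion or by noting that A is similar to its Jordan form J, which has the same characteristic polynomial as A) gives
  χ_A(x) = x^4 - 24*x^3 + 216*x^2 - 864*x + 1296
which factors as (x - 6)^4. The eigenvalues (with algebraic multiplicities) are λ = 6 with multiplicity 4.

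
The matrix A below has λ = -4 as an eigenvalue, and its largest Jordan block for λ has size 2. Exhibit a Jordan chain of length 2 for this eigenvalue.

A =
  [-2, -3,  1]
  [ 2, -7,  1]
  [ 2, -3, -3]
A Jordan chain for λ = -4 of length 2:
v_1 = (2, 2, 2)ᵀ
v_2 = (1, 0, 0)ᵀ

Let N = A − (-4)·I. We want v_2 with N^2 v_2 = 0 but N^1 v_2 ≠ 0; then v_{j-1} := N · v_j for j = 2, …, 2.

Pick v_2 = (1, 0, 0)ᵀ.
Then v_1 = N · v_2 = (2, 2, 2)ᵀ.

Sanity check: (A − (-4)·I) v_1 = (0, 0, 0)ᵀ = 0. ✓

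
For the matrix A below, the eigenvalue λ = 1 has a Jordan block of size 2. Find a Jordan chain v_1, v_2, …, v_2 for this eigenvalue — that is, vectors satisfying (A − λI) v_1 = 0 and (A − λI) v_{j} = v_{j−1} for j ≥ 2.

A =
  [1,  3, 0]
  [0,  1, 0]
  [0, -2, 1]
A Jordan chain for λ = 1 of length 2:
v_1 = (3, 0, -2)ᵀ
v_2 = (0, 1, 0)ᵀ

Let N = A − (1)·I. We want v_2 with N^2 v_2 = 0 but N^1 v_2 ≠ 0; then v_{j-1} := N · v_j for j = 2, …, 2.

Pick v_2 = (0, 1, 0)ᵀ.
Then v_1 = N · v_2 = (3, 0, -2)ᵀ.

Sanity check: (A − (1)·I) v_1 = (0, 0, 0)ᵀ = 0. ✓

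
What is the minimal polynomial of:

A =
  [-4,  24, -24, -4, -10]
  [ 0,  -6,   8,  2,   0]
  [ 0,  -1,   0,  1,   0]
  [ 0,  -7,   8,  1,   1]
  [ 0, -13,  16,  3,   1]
x^4 + 4*x^3

The characteristic polynomial is χ_A(x) = x^3*(x + 4)^2, so the eigenvalues are known. The minimal polynomial is
  m_A(x) = Π_λ (x − λ)^{k_λ}
where k_λ is the size of the *largest* Jordan block for λ (equivalently, the smallest k with (A − λI)^k v = 0 for every generalised eigenvector v of λ).

  λ = -4: largest Jordan block has size 1, contributing (x + 4)
  λ = 0: largest Jordan block has size 3, contributing (x − 0)^3

So m_A(x) = x^3*(x + 4) = x^4 + 4*x^3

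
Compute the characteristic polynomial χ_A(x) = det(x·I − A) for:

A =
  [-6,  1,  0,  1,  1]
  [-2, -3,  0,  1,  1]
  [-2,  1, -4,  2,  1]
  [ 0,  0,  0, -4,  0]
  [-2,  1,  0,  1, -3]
x^5 + 20*x^4 + 160*x^3 + 640*x^2 + 1280*x + 1024

Expanding det(x·I − A) (e.g. by cofactor expansion or by noting that A is similar to its Jordan form J, which has the same characteristic polynomial as A) gives
  χ_A(x) = x^5 + 20*x^4 + 160*x^3 + 640*x^2 + 1280*x + 1024
which factors as (x + 4)^5. The eigenvalues (with algebraic multiplicities) are λ = -4 with multiplicity 5.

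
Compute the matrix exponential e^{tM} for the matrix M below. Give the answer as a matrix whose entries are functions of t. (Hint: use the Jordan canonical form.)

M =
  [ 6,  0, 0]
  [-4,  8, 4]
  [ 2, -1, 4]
e^{tM} =
  [exp(6*t), 0, 0]
  [-4*t*exp(6*t), 2*t*exp(6*t) + exp(6*t), 4*t*exp(6*t)]
  [2*t*exp(6*t), -t*exp(6*t), -2*t*exp(6*t) + exp(6*t)]

Strategy: write M = P · J · P⁻¹ where J is a Jordan canonical form, so e^{tM} = P · e^{tJ} · P⁻¹, and e^{tJ} can be computed block-by-block.

M has Jordan form
J =
  [6, 1, 0]
  [0, 6, 0]
  [0, 0, 6]
(up to reordering of blocks).

Per-block formulas:
  For a 2×2 Jordan block J_2(6): exp(t · J_2(6)) = e^(6t)·(I + t·N), where N is the 2×2 nilpotent shift.
  For a 1×1 block at λ = 6: exp(t · [6]) = [e^(6t)].

After assembling e^{tJ} and conjugating by P, we get:

e^{tM} =
  [exp(6*t), 0, 0]
  [-4*t*exp(6*t), 2*t*exp(6*t) + exp(6*t), 4*t*exp(6*t)]
  [2*t*exp(6*t), -t*exp(6*t), -2*t*exp(6*t) + exp(6*t)]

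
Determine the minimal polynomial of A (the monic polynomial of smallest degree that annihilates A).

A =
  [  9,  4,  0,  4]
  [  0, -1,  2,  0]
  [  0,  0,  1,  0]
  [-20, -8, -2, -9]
x^2 - 1

The characteristic polynomial is χ_A(x) = (x - 1)^2*(x + 1)^2, so the eigenvalues are known. The minimal polynomial is
  m_A(x) = Π_λ (x − λ)^{k_λ}
where k_λ is the size of the *largest* Jordan block for λ (equivalently, the smallest k with (A − λI)^k v = 0 for every generalised eigenvector v of λ).

  λ = -1: largest Jordan block has size 1, contributing (x + 1)
  λ = 1: largest Jordan block has size 1, contributing (x − 1)

So m_A(x) = (x - 1)*(x + 1) = x^2 - 1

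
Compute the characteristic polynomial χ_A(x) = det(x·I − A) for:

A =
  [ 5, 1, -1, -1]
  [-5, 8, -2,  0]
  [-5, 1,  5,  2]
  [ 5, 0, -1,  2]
x^4 - 20*x^3 + 150*x^2 - 500*x + 625

Expanding det(x·I − A) (e.g. by cofactor expansion or by noting that A is similar to its Jordan form J, which has the same characteristic polynomial as A) gives
  χ_A(x) = x^4 - 20*x^3 + 150*x^2 - 500*x + 625
which factors as (x - 5)^4. The eigenvalues (with algebraic multiplicities) are λ = 5 with multiplicity 4.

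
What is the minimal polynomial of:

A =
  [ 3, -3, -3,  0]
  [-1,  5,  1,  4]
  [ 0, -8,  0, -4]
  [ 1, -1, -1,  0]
x^4 - 8*x^3 + 20*x^2 - 16*x

The characteristic polynomial is χ_A(x) = x*(x - 4)*(x - 2)^2, so the eigenvalues are known. The minimal polynomial is
  m_A(x) = Π_λ (x − λ)^{k_λ}
where k_λ is the size of the *largest* Jordan block for λ (equivalently, the smallest k with (A − λI)^k v = 0 for every generalised eigenvector v of λ).

  λ = 0: largest Jordan block has size 1, contributing (x − 0)
  λ = 2: largest Jordan block has size 2, contributing (x − 2)^2
  λ = 4: largest Jordan block has size 1, contributing (x − 4)

So m_A(x) = x*(x - 4)*(x - 2)^2 = x^4 - 8*x^3 + 20*x^2 - 16*x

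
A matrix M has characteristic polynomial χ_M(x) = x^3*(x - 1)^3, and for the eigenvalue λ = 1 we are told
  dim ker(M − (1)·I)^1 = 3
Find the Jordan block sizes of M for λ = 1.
Block sizes for λ = 1: [1, 1, 1]

From the dimensions of kernels of powers, the number of Jordan blocks of size at least j is d_j − d_{j−1} where d_j = dim ker(N^j) (with d_0 = 0). Computing the differences gives [3].
The number of blocks of size exactly k is (#blocks of size ≥ k) − (#blocks of size ≥ k + 1), so the partition is: 3 block(s) of size 1.
In nonincreasing order the block sizes are [1, 1, 1].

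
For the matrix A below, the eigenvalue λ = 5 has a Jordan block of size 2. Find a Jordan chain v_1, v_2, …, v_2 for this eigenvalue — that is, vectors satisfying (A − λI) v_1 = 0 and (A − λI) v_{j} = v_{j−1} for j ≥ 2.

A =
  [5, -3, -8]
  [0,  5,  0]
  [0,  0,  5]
A Jordan chain for λ = 5 of length 2:
v_1 = (-3, 0, 0)ᵀ
v_2 = (0, 1, 0)ᵀ

Let N = A − (5)·I. We want v_2 with N^2 v_2 = 0 but N^1 v_2 ≠ 0; then v_{j-1} := N · v_j for j = 2, …, 2.

Pick v_2 = (0, 1, 0)ᵀ.
Then v_1 = N · v_2 = (-3, 0, 0)ᵀ.

Sanity check: (A − (5)·I) v_1 = (0, 0, 0)ᵀ = 0. ✓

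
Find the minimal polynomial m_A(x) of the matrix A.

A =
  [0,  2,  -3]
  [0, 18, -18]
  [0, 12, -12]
x^3 - 6*x^2

The characteristic polynomial is χ_A(x) = x^2*(x - 6), so the eigenvalues are known. The minimal polynomial is
  m_A(x) = Π_λ (x − λ)^{k_λ}
where k_λ is the size of the *largest* Jordan block for λ (equivalently, the smallest k with (A − λI)^k v = 0 for every generalised eigenvector v of λ).

  λ = 0: largest Jordan block has size 2, contributing (x − 0)^2
  λ = 6: largest Jordan block has size 1, contributing (x − 6)

So m_A(x) = x^2*(x - 6) = x^3 - 6*x^2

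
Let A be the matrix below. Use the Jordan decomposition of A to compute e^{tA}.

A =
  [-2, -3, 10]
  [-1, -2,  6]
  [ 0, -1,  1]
e^{tA} =
  [2*t^2*exp(-t) - t*exp(-t) + exp(-t), -2*t^2*exp(-t) - 3*t*exp(-t), -4*t^2*exp(-t) + 10*t*exp(-t)]
  [t^2*exp(-t) - t*exp(-t), -t^2*exp(-t) - t*exp(-t) + exp(-t), -2*t^2*exp(-t) + 6*t*exp(-t)]
  [t^2*exp(-t)/2, -t^2*exp(-t)/2 - t*exp(-t), -t^2*exp(-t) + 2*t*exp(-t) + exp(-t)]

Strategy: write A = P · J · P⁻¹ where J is a Jordan canonical form, so e^{tA} = P · e^{tJ} · P⁻¹, and e^{tJ} can be computed block-by-block.

A has Jordan form
J =
  [-1,  1,  0]
  [ 0, -1,  1]
  [ 0,  0, -1]
(up to reordering of blocks).

Per-block formulas:
  For a 3×3 Jordan block J_3(-1): exp(t · J_3(-1)) = e^(-1t)·(I + t·N + (t^2/2)·N^2), where N is the 3×3 nilpotent shift.

After assembling e^{tJ} and conjugating by P, we get:

e^{tA} =
  [2*t^2*exp(-t) - t*exp(-t) + exp(-t), -2*t^2*exp(-t) - 3*t*exp(-t), -4*t^2*exp(-t) + 10*t*exp(-t)]
  [t^2*exp(-t) - t*exp(-t), -t^2*exp(-t) - t*exp(-t) + exp(-t), -2*t^2*exp(-t) + 6*t*exp(-t)]
  [t^2*exp(-t)/2, -t^2*exp(-t)/2 - t*exp(-t), -t^2*exp(-t) + 2*t*exp(-t) + exp(-t)]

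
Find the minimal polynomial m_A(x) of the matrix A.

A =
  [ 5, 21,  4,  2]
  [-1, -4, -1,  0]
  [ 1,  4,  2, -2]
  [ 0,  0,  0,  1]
x^3 - 3*x^2 + 3*x - 1

The characteristic polynomial is χ_A(x) = (x - 1)^4, so the eigenvalues are known. The minimal polynomial is
  m_A(x) = Π_λ (x − λ)^{k_λ}
where k_λ is the size of the *largest* Jordan block for λ (equivalently, the smallest k with (A − λI)^k v = 0 for every generalised eigenvector v of λ).

  λ = 1: largest Jordan block has size 3, contributing (x − 1)^3

So m_A(x) = (x - 1)^3 = x^3 - 3*x^2 + 3*x - 1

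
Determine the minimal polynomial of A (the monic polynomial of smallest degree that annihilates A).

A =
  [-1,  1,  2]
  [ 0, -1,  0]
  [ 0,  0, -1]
x^2 + 2*x + 1

The characteristic polynomial is χ_A(x) = (x + 1)^3, so the eigenvalues are known. The minimal polynomial is
  m_A(x) = Π_λ (x − λ)^{k_λ}
where k_λ is the size of the *largest* Jordan block for λ (equivalently, the smallest k with (A − λI)^k v = 0 for every generalised eigenvector v of λ).

  λ = -1: largest Jordan block has size 2, contributing (x + 1)^2

So m_A(x) = (x + 1)^2 = x^2 + 2*x + 1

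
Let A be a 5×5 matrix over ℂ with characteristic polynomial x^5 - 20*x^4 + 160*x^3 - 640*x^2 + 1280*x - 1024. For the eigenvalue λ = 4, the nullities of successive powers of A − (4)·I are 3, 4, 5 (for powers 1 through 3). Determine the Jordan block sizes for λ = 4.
Block sizes for λ = 4: [3, 1, 1]

From the dimensions of kernels of powers, the number of Jordan blocks of size at least j is d_j − d_{j−1} where d_j = dim ker(N^j) (with d_0 = 0). Computing the differences gives [3, 1, 1].
The number of blocks of size exactly k is (#blocks of size ≥ k) − (#blocks of size ≥ k + 1), so the partition is: 2 block(s) of size 1, 1 block(s) of size 3.
In nonincreasing order the block sizes are [3, 1, 1].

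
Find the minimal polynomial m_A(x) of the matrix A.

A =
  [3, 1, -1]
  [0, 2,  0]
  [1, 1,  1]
x^2 - 4*x + 4

The characteristic polynomial is χ_A(x) = (x - 2)^3, so the eigenvalues are known. The minimal polynomial is
  m_A(x) = Π_λ (x − λ)^{k_λ}
where k_λ is the size of the *largest* Jordan block for λ (equivalently, the smallest k with (A − λI)^k v = 0 for every generalised eigenvector v of λ).

  λ = 2: largest Jordan block has size 2, contributing (x − 2)^2

So m_A(x) = (x - 2)^2 = x^2 - 4*x + 4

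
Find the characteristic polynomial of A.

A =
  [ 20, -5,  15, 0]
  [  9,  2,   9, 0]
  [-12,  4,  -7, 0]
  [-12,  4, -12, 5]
x^4 - 20*x^3 + 150*x^2 - 500*x + 625

Expanding det(x·I − A) (e.g. by cofactor expansion or by noting that A is similar to its Jordan form J, which has the same characteristic polynomial as A) gives
  χ_A(x) = x^4 - 20*x^3 + 150*x^2 - 500*x + 625
which factors as (x - 5)^4. The eigenvalues (with algebraic multiplicities) are λ = 5 with multiplicity 4.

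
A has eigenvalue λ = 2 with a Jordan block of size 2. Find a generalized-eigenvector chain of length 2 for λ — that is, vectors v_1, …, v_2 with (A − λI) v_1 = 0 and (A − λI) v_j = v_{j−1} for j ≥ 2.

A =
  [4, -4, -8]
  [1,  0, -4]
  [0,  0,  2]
A Jordan chain for λ = 2 of length 2:
v_1 = (2, 1, 0)ᵀ
v_2 = (1, 0, 0)ᵀ

Let N = A − (2)·I. We want v_2 with N^2 v_2 = 0 but N^1 v_2 ≠ 0; then v_{j-1} := N · v_j for j = 2, …, 2.

Pick v_2 = (1, 0, 0)ᵀ.
Then v_1 = N · v_2 = (2, 1, 0)ᵀ.

Sanity check: (A − (2)·I) v_1 = (0, 0, 0)ᵀ = 0. ✓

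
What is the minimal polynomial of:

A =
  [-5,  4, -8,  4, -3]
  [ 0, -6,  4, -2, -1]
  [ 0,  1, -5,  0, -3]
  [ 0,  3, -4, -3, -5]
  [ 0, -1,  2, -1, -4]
x^4 + 18*x^3 + 121*x^2 + 360*x + 400

The characteristic polynomial is χ_A(x) = (x + 4)^2*(x + 5)^3, so the eigenvalues are known. The minimal polynomial is
  m_A(x) = Π_λ (x − λ)^{k_λ}
where k_λ is the size of the *largest* Jordan block for λ (equivalently, the smallest k with (A − λI)^k v = 0 for every generalised eigenvector v of λ).

  λ = -5: largest Jordan block has size 2, contributing (x + 5)^2
  λ = -4: largest Jordan block has size 2, contributing (x + 4)^2

So m_A(x) = (x + 4)^2*(x + 5)^2 = x^4 + 18*x^3 + 121*x^2 + 360*x + 400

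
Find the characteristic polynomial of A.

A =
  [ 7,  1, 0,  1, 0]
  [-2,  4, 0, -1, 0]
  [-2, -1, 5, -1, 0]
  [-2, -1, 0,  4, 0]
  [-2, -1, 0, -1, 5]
x^5 - 25*x^4 + 250*x^3 - 1250*x^2 + 3125*x - 3125

Expanding det(x·I − A) (e.g. by cofactor expansion or by noting that A is similar to its Jordan form J, which has the same characteristic polynomial as A) gives
  χ_A(x) = x^5 - 25*x^4 + 250*x^3 - 1250*x^2 + 3125*x - 3125
which factors as (x - 5)^5. The eigenvalues (with algebraic multiplicities) are λ = 5 with multiplicity 5.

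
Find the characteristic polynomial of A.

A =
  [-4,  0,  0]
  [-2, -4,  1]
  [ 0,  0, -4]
x^3 + 12*x^2 + 48*x + 64

Expanding det(x·I − A) (e.g. by cofactor expansion or by noting that A is similar to its Jordan form J, which has the same characteristic polynomial as A) gives
  χ_A(x) = x^3 + 12*x^2 + 48*x + 64
which factors as (x + 4)^3. The eigenvalues (with algebraic multiplicities) are λ = -4 with multiplicity 3.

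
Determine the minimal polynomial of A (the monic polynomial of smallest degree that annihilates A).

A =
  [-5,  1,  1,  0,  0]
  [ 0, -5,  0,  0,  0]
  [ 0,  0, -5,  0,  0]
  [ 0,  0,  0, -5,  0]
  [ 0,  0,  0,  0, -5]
x^2 + 10*x + 25

The characteristic polynomial is χ_A(x) = (x + 5)^5, so the eigenvalues are known. The minimal polynomial is
  m_A(x) = Π_λ (x − λ)^{k_λ}
where k_λ is the size of the *largest* Jordan block for λ (equivalently, the smallest k with (A − λI)^k v = 0 for every generalised eigenvector v of λ).

  λ = -5: largest Jordan block has size 2, contributing (x + 5)^2

So m_A(x) = (x + 5)^2 = x^2 + 10*x + 25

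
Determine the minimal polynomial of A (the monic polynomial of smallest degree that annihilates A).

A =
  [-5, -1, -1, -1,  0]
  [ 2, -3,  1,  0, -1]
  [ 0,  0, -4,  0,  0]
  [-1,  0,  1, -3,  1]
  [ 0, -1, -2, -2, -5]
x^3 + 12*x^2 + 48*x + 64

The characteristic polynomial is χ_A(x) = (x + 4)^5, so the eigenvalues are known. The minimal polynomial is
  m_A(x) = Π_λ (x − λ)^{k_λ}
where k_λ is the size of the *largest* Jordan block for λ (equivalently, the smallest k with (A − λI)^k v = 0 for every generalised eigenvector v of λ).

  λ = -4: largest Jordan block has size 3, contributing (x + 4)^3

So m_A(x) = (x + 4)^3 = x^3 + 12*x^2 + 48*x + 64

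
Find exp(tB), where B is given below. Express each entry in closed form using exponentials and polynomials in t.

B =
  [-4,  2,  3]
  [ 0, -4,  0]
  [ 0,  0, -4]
e^{tB} =
  [exp(-4*t), 2*t*exp(-4*t), 3*t*exp(-4*t)]
  [0, exp(-4*t), 0]
  [0, 0, exp(-4*t)]

Strategy: write B = P · J · P⁻¹ where J is a Jordan canonical form, so e^{tB} = P · e^{tJ} · P⁻¹, and e^{tJ} can be computed block-by-block.

B has Jordan form
J =
  [-4,  1,  0]
  [ 0, -4,  0]
  [ 0,  0, -4]
(up to reordering of blocks).

Per-block formulas:
  For a 1×1 block at λ = -4: exp(t · [-4]) = [e^(-4t)].
  For a 2×2 Jordan block J_2(-4): exp(t · J_2(-4)) = e^(-4t)·(I + t·N), where N is the 2×2 nilpotent shift.

After assembling e^{tJ} and conjugating by P, we get:

e^{tB} =
  [exp(-4*t), 2*t*exp(-4*t), 3*t*exp(-4*t)]
  [0, exp(-4*t), 0]
  [0, 0, exp(-4*t)]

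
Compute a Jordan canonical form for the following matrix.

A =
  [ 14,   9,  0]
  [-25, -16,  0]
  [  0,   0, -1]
J_2(-1) ⊕ J_1(-1)

The characteristic polynomial is
  det(x·I − A) = x^3 + 3*x^2 + 3*x + 1 = (x + 1)^3

Eigenvalues and multiplicities (the geometric multiplicity of λ is n − rank(A − λI), which equals the number of Jordan blocks for λ):
  λ = -1: algebraic multiplicity = 3, geometric multiplicity = 2

Determining the block sizes for each eigenvalue:
  λ = -1: 2 blocks summing to 3 forces exactly one block of size 2 and the rest size 1 → block sizes [2, 1]

Assembling the blocks gives a Jordan form
J =
  [-1,  1,  0]
  [ 0, -1,  0]
  [ 0,  0, -1]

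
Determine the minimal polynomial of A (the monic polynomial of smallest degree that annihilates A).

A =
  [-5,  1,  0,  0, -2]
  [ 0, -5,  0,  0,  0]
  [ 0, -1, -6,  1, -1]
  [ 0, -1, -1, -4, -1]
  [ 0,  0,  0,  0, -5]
x^2 + 10*x + 25

The characteristic polynomial is χ_A(x) = (x + 5)^5, so the eigenvalues are known. The minimal polynomial is
  m_A(x) = Π_λ (x − λ)^{k_λ}
where k_λ is the size of the *largest* Jordan block for λ (equivalently, the smallest k with (A − λI)^k v = 0 for every generalised eigenvector v of λ).

  λ = -5: largest Jordan block has size 2, contributing (x + 5)^2

So m_A(x) = (x + 5)^2 = x^2 + 10*x + 25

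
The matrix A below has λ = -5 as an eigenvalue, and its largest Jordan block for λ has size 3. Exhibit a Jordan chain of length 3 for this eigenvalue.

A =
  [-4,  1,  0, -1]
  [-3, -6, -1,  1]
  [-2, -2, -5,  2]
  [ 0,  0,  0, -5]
A Jordan chain for λ = -5 of length 3:
v_1 = (-2, 2, 4, 0)ᵀ
v_2 = (1, -3, -2, 0)ᵀ
v_3 = (1, 0, 0, 0)ᵀ

Let N = A − (-5)·I. We want v_3 with N^3 v_3 = 0 but N^2 v_3 ≠ 0; then v_{j-1} := N · v_j for j = 3, …, 2.

Pick v_3 = (1, 0, 0, 0)ᵀ.
Then v_2 = N · v_3 = (1, -3, -2, 0)ᵀ.
Then v_1 = N · v_2 = (-2, 2, 4, 0)ᵀ.

Sanity check: (A − (-5)·I) v_1 = (0, 0, 0, 0)ᵀ = 0. ✓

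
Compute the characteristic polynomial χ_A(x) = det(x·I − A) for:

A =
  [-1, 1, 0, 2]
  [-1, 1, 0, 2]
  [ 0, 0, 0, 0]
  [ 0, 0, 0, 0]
x^4

Expanding det(x·I − A) (e.g. by cofactor expansion or by noting that A is similar to its Jordan form J, which has the same characteristic polynomial as A) gives
  χ_A(x) = x^4
which factors as x^4. The eigenvalues (with algebraic multiplicities) are λ = 0 with multiplicity 4.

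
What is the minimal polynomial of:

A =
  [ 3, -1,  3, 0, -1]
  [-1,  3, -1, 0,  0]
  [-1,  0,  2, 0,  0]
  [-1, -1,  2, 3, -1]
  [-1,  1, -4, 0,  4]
x^3 - 9*x^2 + 27*x - 27

The characteristic polynomial is χ_A(x) = (x - 3)^5, so the eigenvalues are known. The minimal polynomial is
  m_A(x) = Π_λ (x − λ)^{k_λ}
where k_λ is the size of the *largest* Jordan block for λ (equivalently, the smallest k with (A − λI)^k v = 0 for every generalised eigenvector v of λ).

  λ = 3: largest Jordan block has size 3, contributing (x − 3)^3

So m_A(x) = (x - 3)^3 = x^3 - 9*x^2 + 27*x - 27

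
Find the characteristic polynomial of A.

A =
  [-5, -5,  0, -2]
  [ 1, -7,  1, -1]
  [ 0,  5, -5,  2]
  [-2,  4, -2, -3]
x^4 + 20*x^3 + 150*x^2 + 500*x + 625

Expanding det(x·I − A) (e.g. by cofactor expansion or by noting that A is similar to its Jordan form J, which has the same characteristic polynomial as A) gives
  χ_A(x) = x^4 + 20*x^3 + 150*x^2 + 500*x + 625
which factors as (x + 5)^4. The eigenvalues (with algebraic multiplicities) are λ = -5 with multiplicity 4.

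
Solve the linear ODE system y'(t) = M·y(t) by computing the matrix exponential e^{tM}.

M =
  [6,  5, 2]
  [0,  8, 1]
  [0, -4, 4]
e^{tM} =
  [exp(6*t), t^2*exp(6*t) + 5*t*exp(6*t), t^2*exp(6*t)/2 + 2*t*exp(6*t)]
  [0, 2*t*exp(6*t) + exp(6*t), t*exp(6*t)]
  [0, -4*t*exp(6*t), -2*t*exp(6*t) + exp(6*t)]

Strategy: write M = P · J · P⁻¹ where J is a Jordan canonical form, so e^{tM} = P · e^{tJ} · P⁻¹, and e^{tJ} can be computed block-by-block.

M has Jordan form
J =
  [6, 1, 0]
  [0, 6, 1]
  [0, 0, 6]
(up to reordering of blocks).

Per-block formulas:
  For a 3×3 Jordan block J_3(6): exp(t · J_3(6)) = e^(6t)·(I + t·N + (t^2/2)·N^2), where N is the 3×3 nilpotent shift.

After assembling e^{tJ} and conjugating by P, we get:

e^{tM} =
  [exp(6*t), t^2*exp(6*t) + 5*t*exp(6*t), t^2*exp(6*t)/2 + 2*t*exp(6*t)]
  [0, 2*t*exp(6*t) + exp(6*t), t*exp(6*t)]
  [0, -4*t*exp(6*t), -2*t*exp(6*t) + exp(6*t)]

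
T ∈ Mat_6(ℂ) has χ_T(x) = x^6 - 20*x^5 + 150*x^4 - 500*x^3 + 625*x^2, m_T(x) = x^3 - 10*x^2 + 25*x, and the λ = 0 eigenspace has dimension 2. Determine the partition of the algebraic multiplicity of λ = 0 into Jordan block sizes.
Block sizes for λ = 0: [1, 1]

Step 1 — from the characteristic polynomial, algebraic multiplicity of λ = 0 is 2. From dim ker(T − (0)·I) = 2, there are exactly 2 Jordan blocks for λ = 0.
Step 2 — from the minimal polynomial, the factor (x − 0) tells us the largest block for λ = 0 has size 1.
Step 3 — with total size 2, 2 blocks, and largest block 1, the block sizes (in nonincreasing order) are [1, 1].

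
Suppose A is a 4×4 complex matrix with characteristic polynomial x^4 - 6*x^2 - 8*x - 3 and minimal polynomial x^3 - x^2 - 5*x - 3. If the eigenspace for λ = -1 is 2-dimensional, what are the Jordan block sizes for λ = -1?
Block sizes for λ = -1: [2, 1]

Step 1 — from the characteristic polynomial, algebraic multiplicity of λ = -1 is 3. From dim ker(A − (-1)·I) = 2, there are exactly 2 Jordan blocks for λ = -1.
Step 2 — from the minimal polynomial, the factor (x + 1)^2 tells us the largest block for λ = -1 has size 2.
Step 3 — with total size 3, 2 blocks, and largest block 2, the block sizes (in nonincreasing order) are [2, 1].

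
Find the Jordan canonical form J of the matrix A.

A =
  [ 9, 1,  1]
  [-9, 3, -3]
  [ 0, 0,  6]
J_2(6) ⊕ J_1(6)

The characteristic polynomial is
  det(x·I − A) = x^3 - 18*x^2 + 108*x - 216 = (x - 6)^3

Eigenvalues and multiplicities (the geometric multiplicity of λ is n − rank(A − λI), which equals the number of Jordan blocks for λ):
  λ = 6: algebraic multiplicity = 3, geometric multiplicity = 2

Determining the block sizes for each eigenvalue:
  λ = 6: 2 blocks summing to 3 forces exactly one block of size 2 and the rest size 1 → block sizes [2, 1]

Assembling the blocks gives a Jordan form
J =
  [6, 1, 0]
  [0, 6, 0]
  [0, 0, 6]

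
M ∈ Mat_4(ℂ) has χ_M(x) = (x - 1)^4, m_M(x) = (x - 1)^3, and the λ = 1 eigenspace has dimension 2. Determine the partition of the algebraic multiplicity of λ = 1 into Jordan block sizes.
Block sizes for λ = 1: [3, 1]

Step 1 — from the characteristic polynomial, algebraic multiplicity of λ = 1 is 4. From dim ker(M − (1)·I) = 2, there are exactly 2 Jordan blocks for λ = 1.
Step 2 — from the minimal polynomial, the factor (x − 1)^3 tells us the largest block for λ = 1 has size 3.
Step 3 — with total size 4, 2 blocks, and largest block 3, the block sizes (in nonincreasing order) are [3, 1].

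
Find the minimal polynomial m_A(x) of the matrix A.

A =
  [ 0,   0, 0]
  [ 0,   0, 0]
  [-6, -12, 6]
x^2 - 6*x

The characteristic polynomial is χ_A(x) = x^2*(x - 6), so the eigenvalues are known. The minimal polynomial is
  m_A(x) = Π_λ (x − λ)^{k_λ}
where k_λ is the size of the *largest* Jordan block for λ (equivalently, the smallest k with (A − λI)^k v = 0 for every generalised eigenvector v of λ).

  λ = 0: largest Jordan block has size 1, contributing (x − 0)
  λ = 6: largest Jordan block has size 1, contributing (x − 6)

So m_A(x) = x*(x - 6) = x^2 - 6*x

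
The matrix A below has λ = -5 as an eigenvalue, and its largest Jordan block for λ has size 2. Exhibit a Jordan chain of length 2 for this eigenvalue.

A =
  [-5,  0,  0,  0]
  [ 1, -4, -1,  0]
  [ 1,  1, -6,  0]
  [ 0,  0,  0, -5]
A Jordan chain for λ = -5 of length 2:
v_1 = (0, 1, 1, 0)ᵀ
v_2 = (1, 0, 0, 0)ᵀ

Let N = A − (-5)·I. We want v_2 with N^2 v_2 = 0 but N^1 v_2 ≠ 0; then v_{j-1} := N · v_j for j = 2, …, 2.

Pick v_2 = (1, 0, 0, 0)ᵀ.
Then v_1 = N · v_2 = (0, 1, 1, 0)ᵀ.

Sanity check: (A − (-5)·I) v_1 = (0, 0, 0, 0)ᵀ = 0. ✓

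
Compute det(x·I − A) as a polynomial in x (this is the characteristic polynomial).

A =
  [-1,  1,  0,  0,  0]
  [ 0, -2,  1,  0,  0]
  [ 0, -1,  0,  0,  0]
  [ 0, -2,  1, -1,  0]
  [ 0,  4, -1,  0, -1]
x^5 + 5*x^4 + 10*x^3 + 10*x^2 + 5*x + 1

Expanding det(x·I − A) (e.g. by cofactor expansion or by noting that A is similar to its Jordan form J, which has the same characteristic polynomial as A) gives
  χ_A(x) = x^5 + 5*x^4 + 10*x^3 + 10*x^2 + 5*x + 1
which factors as (x + 1)^5. The eigenvalues (with algebraic multiplicities) are λ = -1 with multiplicity 5.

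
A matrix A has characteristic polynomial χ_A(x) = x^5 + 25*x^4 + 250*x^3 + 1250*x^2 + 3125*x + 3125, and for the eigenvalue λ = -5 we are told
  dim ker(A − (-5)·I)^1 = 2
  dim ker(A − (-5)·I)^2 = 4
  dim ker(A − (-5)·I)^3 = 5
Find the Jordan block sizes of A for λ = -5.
Block sizes for λ = -5: [3, 2]

From the dimensions of kernels of powers, the number of Jordan blocks of size at least j is d_j − d_{j−1} where d_j = dim ker(N^j) (with d_0 = 0). Computing the differences gives [2, 2, 1].
The number of blocks of size exactly k is (#blocks of size ≥ k) − (#blocks of size ≥ k + 1), so the partition is: 1 block(s) of size 2, 1 block(s) of size 3.
In nonincreasing order the block sizes are [3, 2].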